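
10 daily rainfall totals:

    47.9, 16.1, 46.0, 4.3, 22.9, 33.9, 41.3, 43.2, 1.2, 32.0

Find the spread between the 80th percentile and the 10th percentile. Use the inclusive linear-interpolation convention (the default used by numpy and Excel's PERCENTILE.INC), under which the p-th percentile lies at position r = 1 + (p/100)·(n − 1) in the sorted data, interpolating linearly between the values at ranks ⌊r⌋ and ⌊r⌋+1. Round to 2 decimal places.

Sorted: 1.2, 4.3, 16.1, 22.9, 32.0, 33.9, 41.3, 43.2, 46.0, 47.9.
n = 10.
P10: r = 1.9; ranks 1–2 are 1.2, 4.3; interpolating gives 3.99.
P80: r = 8.2; ranks 8–9 are 43.2, 46.0; interpolating gives 43.76.
Difference: 43.76 − 3.99 = 39.77.

39.77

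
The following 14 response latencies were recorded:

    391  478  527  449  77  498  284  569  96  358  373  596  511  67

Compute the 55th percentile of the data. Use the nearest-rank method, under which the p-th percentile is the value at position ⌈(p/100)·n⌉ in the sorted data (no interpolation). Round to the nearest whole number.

449

Sorted: 67, 77, 96, 284, 358, 373, 391, 449, 478, 498, 511, 527, 569, 596.
n = 14.
Position = ⌈55/100 · 14⌉ = ⌈7.7⌉ = 8.
The value at rank 8 is 449.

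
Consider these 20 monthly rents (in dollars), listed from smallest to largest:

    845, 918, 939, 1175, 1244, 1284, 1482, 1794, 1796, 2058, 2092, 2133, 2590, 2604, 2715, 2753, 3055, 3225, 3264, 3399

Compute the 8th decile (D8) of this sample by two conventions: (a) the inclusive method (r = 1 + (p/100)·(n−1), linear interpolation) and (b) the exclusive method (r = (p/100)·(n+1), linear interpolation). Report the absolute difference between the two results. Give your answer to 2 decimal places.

181.20

n = 20.
(a) r = 16.2; between ranks 16 (2753) and 17 (3055): 2813.4.
(b) r = 16.8; between ranks 16 (2753) and 17 (3055): 2994.6.
|2813.4 − 2994.6| = 181.2.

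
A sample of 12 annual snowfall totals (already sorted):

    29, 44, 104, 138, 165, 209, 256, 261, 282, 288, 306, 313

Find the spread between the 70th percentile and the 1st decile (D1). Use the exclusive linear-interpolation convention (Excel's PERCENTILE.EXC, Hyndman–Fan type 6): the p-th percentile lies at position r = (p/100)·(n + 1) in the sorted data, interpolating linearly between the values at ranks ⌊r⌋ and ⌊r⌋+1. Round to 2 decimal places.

249.10

n = 12.
P10: r = 1.3; ranks 1–2 are 29, 44; interpolating gives 33.5.
P70: r = 9.1; ranks 9–10 are 282, 288; interpolating gives 282.6.
Difference: 282.6 − 33.5 = 249.1.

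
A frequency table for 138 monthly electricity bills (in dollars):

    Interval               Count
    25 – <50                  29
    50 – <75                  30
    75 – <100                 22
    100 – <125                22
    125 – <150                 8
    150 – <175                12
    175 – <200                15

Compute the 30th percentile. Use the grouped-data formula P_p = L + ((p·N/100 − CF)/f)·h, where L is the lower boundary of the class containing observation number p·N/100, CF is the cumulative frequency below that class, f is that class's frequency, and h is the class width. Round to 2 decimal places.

60.33

N = 138; target position k = 30/100 · 138 = 41.4.
Cumulative frequencies: 29, 59, 81, 103, 111, 123, 138.
Observation 41.4 falls in the class 50 – <75.
L = 50, CF = 29, f = 30, h = 25.
P30 = 50 + ((41.4 − 29)/30)·25 = 50 + 10.3333 = 60.3333.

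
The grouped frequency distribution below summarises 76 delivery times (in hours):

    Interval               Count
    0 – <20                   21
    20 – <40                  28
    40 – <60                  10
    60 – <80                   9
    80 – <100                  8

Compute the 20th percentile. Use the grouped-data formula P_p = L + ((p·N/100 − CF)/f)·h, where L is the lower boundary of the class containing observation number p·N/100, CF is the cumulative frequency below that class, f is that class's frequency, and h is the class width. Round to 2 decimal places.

N = 76; target position k = 20/100 · 76 = 15.2.
Cumulative frequencies: 21, 49, 59, 68, 76.
Observation 15.2 falls in the class 0 – <20.
L = 0, CF = 0, f = 21, h = 20.
P20 = 0 + ((15.2 − 0)/21)·20 = 0 + 14.4762 = 14.4762.

14.48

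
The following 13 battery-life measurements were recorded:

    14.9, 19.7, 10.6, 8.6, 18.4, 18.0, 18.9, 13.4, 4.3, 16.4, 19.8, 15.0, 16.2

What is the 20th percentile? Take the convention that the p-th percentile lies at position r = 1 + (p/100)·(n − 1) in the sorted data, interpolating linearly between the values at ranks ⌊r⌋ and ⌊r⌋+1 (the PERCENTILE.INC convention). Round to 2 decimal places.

Sorted: 4.3, 8.6, 10.6, 13.4, 14.9, 15.0, 16.2, 16.4, 18.0, 18.4, 18.9, 19.7, 19.8.
n = 13.
r = 1 + (20/100)·(13 − 1) = 1 + 2.4 = 3.4.
Rank 3 is 10.6 and rank 4 is 13.4.
Interpolate: 10.6 + 0.4·(13.4 − 10.6) = 10.6 + 0.4·2.8 = 11.72.

11.72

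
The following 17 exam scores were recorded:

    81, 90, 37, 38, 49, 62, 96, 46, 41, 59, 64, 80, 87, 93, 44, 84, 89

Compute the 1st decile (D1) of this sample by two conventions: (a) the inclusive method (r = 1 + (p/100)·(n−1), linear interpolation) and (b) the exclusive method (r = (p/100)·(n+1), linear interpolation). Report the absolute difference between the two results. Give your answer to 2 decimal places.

2.00

Sorted: 37, 38, 41, 44, 46, 49, 59, 62, 64, 80, 81, 84, 87, 89, 90, 93, 96.
n = 17.
(a) r = 2.6; between ranks 2 (38) and 3 (41): 39.8.
(b) r = 1.8; between ranks 1 (37) and 2 (38): 37.8.
|39.8 − 37.8| = 2.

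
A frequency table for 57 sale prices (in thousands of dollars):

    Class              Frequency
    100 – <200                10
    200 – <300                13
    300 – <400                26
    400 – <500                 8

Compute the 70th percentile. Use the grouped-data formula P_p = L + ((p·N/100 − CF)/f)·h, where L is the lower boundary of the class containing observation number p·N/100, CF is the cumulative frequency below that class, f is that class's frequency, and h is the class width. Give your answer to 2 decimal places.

N = 57; target position k = 70/100 · 57 = 39.9.
Cumulative frequencies: 10, 23, 49, 57.
Observation 39.9 falls in the class 300 – <400.
L = 300, CF = 23, f = 26, h = 100.
P70 = 300 + ((39.9 − 23)/26)·100 = 300 + 65 = 365.

365.00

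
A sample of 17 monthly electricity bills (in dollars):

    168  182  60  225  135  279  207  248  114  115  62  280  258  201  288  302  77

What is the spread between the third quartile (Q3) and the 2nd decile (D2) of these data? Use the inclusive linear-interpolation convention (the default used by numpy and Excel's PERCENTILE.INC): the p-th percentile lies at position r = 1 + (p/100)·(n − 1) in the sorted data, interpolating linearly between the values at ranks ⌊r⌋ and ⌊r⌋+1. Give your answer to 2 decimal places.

Sorted: 60, 62, 77, 114, 115, 135, 168, 182, 201, 207, 225, 248, 258, 279, 280, 288, 302.
n = 17.
P20: r = 4.2; ranks 4–5 are 114, 115; interpolating gives 114.2.
P75: r = 13 (integer) → 258.
Difference: 258 − 114.2 = 143.8.

143.80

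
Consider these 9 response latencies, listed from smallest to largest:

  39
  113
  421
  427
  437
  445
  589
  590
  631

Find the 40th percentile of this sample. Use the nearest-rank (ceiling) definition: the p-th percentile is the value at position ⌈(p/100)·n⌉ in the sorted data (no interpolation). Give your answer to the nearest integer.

n = 9.
Position = ⌈40/100 · 9⌉ = ⌈3.6⌉ = 4.
The value at rank 4 is 427.

427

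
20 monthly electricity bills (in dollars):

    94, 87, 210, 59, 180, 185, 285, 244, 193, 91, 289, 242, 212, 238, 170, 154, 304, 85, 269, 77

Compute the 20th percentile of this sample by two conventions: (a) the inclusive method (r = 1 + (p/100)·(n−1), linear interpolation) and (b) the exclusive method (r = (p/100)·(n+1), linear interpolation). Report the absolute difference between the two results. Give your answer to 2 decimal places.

2.40

Sorted: 59, 77, 85, 87, 91, 94, 154, 170, 180, 185, 193, 210, 212, 238, 242, 244, 269, 285, 289, 304.
n = 20.
(a) r = 4.8; between ranks 4 (87) and 5 (91): 90.2.
(b) r = 4.2; between ranks 4 (87) and 5 (91): 87.8.
|90.2 − 87.8| = 2.4.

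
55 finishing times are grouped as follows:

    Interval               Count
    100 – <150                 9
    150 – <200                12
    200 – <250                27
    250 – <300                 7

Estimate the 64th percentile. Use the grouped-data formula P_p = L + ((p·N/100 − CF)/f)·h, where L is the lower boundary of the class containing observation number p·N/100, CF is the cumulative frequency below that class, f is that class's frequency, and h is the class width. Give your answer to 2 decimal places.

N = 55; target position k = 64/100 · 55 = 35.2.
Cumulative frequencies: 9, 21, 48, 55.
Observation 35.2 falls in the class 200 – <250.
L = 200, CF = 21, f = 27, h = 50.
P64 = 200 + ((35.2 − 21)/27)·50 = 200 + 26.2963 = 226.296.

226.30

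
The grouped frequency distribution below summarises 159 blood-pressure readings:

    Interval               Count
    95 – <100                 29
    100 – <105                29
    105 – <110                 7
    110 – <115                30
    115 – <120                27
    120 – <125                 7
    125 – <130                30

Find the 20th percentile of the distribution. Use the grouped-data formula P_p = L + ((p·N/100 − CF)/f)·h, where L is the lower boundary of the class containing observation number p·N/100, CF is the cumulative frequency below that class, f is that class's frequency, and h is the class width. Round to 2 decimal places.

N = 159; target position k = 20/100 · 159 = 31.8.
Cumulative frequencies: 29, 58, 65, 95, 122, 129, 159.
Observation 31.8 falls in the class 100 – <105.
L = 100, CF = 29, f = 29, h = 5.
P20 = 100 + ((31.8 − 29)/29)·5 = 100 + 0.482759 = 100.483.

100.48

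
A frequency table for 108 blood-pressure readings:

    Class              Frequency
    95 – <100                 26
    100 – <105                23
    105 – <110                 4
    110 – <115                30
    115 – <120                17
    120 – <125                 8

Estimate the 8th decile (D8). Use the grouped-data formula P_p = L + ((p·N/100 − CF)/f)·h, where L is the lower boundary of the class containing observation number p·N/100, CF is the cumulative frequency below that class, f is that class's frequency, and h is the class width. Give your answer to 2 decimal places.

116.00

N = 108; target position k = 80/100 · 108 = 86.4.
Cumulative frequencies: 26, 49, 53, 83, 100, 108.
Observation 86.4 falls in the class 115 – <120.
L = 115, CF = 83, f = 17, h = 5.
P80 = 115 + ((86.4 − 83)/17)·5 = 115 + 1 = 116.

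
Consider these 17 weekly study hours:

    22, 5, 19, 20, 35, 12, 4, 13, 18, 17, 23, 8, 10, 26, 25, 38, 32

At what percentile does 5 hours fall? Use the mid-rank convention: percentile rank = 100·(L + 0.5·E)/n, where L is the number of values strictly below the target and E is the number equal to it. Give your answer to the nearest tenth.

Sorted: 4, 5, 8, 10, 12, 13, 17, 18, 19, 20, 22, 23, 25, 26, 32, 35, 38.
Count below 5: L = 1; count equal: E = 1; n = 17.
Percentile rank = 100·(1 + 0.5·1)/17 = 100·1.5/17 = 8.824.

8.8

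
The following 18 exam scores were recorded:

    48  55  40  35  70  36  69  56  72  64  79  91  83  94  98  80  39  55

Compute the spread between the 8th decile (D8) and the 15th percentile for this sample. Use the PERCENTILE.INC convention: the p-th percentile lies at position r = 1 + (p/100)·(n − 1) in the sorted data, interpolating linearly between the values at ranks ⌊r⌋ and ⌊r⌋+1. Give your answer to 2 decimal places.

Sorted: 35, 36, 39, 40, 48, 55, 55, 56, 64, 69, 70, 72, 79, 80, 83, 91, 94, 98.
n = 18.
P15: r = 3.55; ranks 3–4 are 39, 40; interpolating gives 39.55.
P80: r = 14.6; ranks 14–15 are 80, 83; interpolating gives 81.8.
Difference: 81.8 − 39.55 = 42.25.

42.25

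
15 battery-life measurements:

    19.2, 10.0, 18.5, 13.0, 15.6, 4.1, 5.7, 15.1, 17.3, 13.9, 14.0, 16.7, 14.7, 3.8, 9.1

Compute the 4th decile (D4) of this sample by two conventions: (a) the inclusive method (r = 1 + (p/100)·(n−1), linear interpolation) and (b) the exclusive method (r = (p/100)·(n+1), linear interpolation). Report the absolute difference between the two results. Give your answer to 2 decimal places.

0.18

Sorted: 3.8, 4.1, 5.7, 9.1, 10.0, 13.0, 13.9, 14.0, 14.7, 15.1, 15.6, 16.7, 17.3, 18.5, 19.2.
n = 15.
(a) r = 6.6; between ranks 6 (13.0) and 7 (13.9): 13.54.
(b) r = 6.4; between ranks 6 (13.0) and 7 (13.9): 13.36.
|13.54 − 13.36| = 0.18.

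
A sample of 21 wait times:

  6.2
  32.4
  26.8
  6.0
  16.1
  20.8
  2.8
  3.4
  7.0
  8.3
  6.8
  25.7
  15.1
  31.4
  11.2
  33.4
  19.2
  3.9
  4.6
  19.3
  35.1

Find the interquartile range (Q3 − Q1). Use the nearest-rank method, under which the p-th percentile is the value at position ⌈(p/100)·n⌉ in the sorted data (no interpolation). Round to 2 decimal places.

Sorted: 2.8, 3.4, 3.9, 4.6, 6.0, 6.2, 6.8, 7.0, 8.3, 11.2, 15.1, 16.1, 19.2, 19.3, 20.8, 25.7, 26.8, 31.4, 32.4, 33.4, 35.1.
n = 21.
P25: rank ⌈25/100·21⌉ = 6 → 6.2.
P75: rank ⌈75/100·21⌉ = 16 → 25.7.
Difference: 25.7 − 6.2 = 19.5.

19.50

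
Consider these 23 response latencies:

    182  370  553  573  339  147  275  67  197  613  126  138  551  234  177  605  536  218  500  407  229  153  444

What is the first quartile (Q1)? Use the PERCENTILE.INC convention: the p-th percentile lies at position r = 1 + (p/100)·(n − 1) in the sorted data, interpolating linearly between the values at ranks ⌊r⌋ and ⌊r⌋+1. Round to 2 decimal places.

Sorted: 67, 126, 138, 147, 153, 177, 182, 197, 218, 229, 234, 275, 339, 370, 407, 444, 500, 536, 551, 553, 573, 605, 613.
n = 23.
r = 1 + (25/100)·(23 − 1) = 1 + 5.5 = 6.5.
Rank 6 is 177 and rank 7 is 182.
Interpolate: 177 + 0.5·(182 − 177) = 177 + 0.5·5 = 179.5.

179.50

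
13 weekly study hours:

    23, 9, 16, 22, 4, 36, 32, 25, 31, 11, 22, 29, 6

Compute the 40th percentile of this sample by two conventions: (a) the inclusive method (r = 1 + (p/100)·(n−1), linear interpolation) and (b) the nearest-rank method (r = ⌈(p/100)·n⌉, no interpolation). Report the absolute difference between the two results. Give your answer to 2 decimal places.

Sorted: 4, 6, 9, 11, 16, 22, 22, 23, 25, 29, 31, 32, 36.
n = 13.
(a) r = 5.8; between ranks 5 (16) and 6 (22): 20.8.
(b) the nearest-rank method: rank 6 → 22.
|20.8 − 22| = 1.2.

1.20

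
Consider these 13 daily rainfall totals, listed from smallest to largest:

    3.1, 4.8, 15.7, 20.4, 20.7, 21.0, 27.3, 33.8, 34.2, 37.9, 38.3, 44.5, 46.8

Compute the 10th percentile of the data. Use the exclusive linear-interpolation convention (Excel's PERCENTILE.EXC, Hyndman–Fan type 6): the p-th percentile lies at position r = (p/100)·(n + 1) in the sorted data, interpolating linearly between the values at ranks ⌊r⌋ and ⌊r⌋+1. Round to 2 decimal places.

n = 13.
r = (10/100)·(13 + 1) = 1.4.
Rank 1 is 3.1 and rank 2 is 4.8.
Interpolate: 3.1 + 0.4·(4.8 − 3.1) = 3.1 + 0.4·1.7 = 3.78.

3.78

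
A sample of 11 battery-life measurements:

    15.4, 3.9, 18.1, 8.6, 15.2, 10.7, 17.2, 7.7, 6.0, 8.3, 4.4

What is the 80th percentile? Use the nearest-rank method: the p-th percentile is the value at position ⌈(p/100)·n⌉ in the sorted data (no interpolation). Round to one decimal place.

15.4

Sorted: 3.9, 4.4, 6.0, 7.7, 8.3, 8.6, 10.7, 15.2, 15.4, 17.2, 18.1.
n = 11.
Position = ⌈80/100 · 11⌉ = ⌈8.8⌉ = 9.
The value at rank 9 is 15.4.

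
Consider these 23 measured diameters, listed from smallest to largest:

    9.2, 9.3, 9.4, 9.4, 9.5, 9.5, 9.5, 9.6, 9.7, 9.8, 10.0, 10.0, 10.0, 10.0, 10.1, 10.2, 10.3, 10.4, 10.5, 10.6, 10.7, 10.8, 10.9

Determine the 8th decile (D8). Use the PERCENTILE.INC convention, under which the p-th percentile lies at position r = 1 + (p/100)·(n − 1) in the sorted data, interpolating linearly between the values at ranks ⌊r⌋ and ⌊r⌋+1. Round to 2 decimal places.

n = 23.
r = 1 + (80/100)·(23 − 1) = 1 + 17.6 = 18.6.
Rank 18 is 10.4 and rank 19 is 10.5.
Interpolate: 10.4 + 0.6·(10.5 − 10.4) = 10.4 + 0.6·0.1 = 10.46.

10.46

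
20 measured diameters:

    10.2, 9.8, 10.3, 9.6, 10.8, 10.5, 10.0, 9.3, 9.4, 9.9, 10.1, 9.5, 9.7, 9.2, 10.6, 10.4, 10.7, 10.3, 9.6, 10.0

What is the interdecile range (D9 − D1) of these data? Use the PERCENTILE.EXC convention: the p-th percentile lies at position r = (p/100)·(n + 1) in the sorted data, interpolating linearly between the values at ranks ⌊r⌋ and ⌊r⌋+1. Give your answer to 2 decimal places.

1.38

Sorted: 9.2, 9.3, 9.4, 9.5, 9.6, 9.6, 9.7, 9.8, 9.9, 10.0, 10.0, 10.1, 10.2, 10.3, 10.3, 10.4, 10.5, 10.6, 10.7, 10.8.
n = 20.
P10: r = 2.1; ranks 2–3 are 9.3, 9.4; interpolating gives 9.31.
P90: r = 18.9; ranks 18–19 are 10.6, 10.7; interpolating gives 10.69.
Difference: 10.69 − 9.31 = 1.38.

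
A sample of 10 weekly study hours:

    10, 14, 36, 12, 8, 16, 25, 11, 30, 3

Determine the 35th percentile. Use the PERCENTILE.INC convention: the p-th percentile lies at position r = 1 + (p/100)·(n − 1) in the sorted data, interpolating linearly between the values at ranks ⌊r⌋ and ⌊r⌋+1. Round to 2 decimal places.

11.15

Sorted: 3, 8, 10, 11, 12, 14, 16, 25, 30, 36.
n = 10.
r = 1 + (35/100)·(10 − 1) = 1 + 3.15 = 4.15.
Rank 4 is 11 and rank 5 is 12.
Interpolate: 11 + 0.15·(12 − 11) = 11 + 0.15·1 = 11.15.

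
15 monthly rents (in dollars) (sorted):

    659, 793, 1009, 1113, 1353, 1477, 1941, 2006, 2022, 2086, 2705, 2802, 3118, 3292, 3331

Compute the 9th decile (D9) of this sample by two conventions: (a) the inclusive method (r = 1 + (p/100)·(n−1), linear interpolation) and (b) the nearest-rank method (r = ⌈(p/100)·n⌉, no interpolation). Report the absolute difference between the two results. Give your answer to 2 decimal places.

69.60

n = 15.
(a) r = 13.6; between ranks 13 (3118) and 14 (3292): 3222.4.
(b) the nearest-rank method: rank 14 → 3292.
|3222.4 − 3292| = 69.6.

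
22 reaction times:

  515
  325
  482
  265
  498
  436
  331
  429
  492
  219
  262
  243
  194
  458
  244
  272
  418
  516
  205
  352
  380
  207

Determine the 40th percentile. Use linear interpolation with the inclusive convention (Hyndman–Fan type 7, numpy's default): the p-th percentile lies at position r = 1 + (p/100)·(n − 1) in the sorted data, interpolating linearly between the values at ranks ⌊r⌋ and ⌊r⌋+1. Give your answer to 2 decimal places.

Sorted: 194, 205, 207, 219, 243, 244, 262, 265, 272, 325, 331, 352, 380, 418, 429, 436, 458, 482, 492, 498, 515, 516.
n = 22.
r = 1 + (40/100)·(22 − 1) = 1 + 8.4 = 9.4.
Rank 9 is 272 and rank 10 is 325.
Interpolate: 272 + 0.4·(325 − 272) = 272 + 0.4·53 = 293.2.

293.20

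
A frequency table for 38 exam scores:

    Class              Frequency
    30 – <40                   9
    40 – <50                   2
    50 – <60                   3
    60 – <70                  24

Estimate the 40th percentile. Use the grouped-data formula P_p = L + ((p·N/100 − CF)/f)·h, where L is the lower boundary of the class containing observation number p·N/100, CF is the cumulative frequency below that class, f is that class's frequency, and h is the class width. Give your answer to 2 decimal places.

60.50

N = 38; target position k = 40/100 · 38 = 15.2.
Cumulative frequencies: 9, 11, 14, 38.
Observation 15.2 falls in the class 60 – <70.
L = 60, CF = 14, f = 24, h = 10.
P40 = 60 + ((15.2 − 14)/24)·10 = 60 + 0.5 = 60.5.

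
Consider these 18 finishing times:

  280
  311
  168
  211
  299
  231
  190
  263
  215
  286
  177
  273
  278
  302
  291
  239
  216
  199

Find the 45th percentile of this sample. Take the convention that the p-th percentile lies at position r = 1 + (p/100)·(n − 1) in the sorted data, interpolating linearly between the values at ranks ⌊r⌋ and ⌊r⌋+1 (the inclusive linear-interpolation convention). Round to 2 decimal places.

236.20

Sorted: 168, 177, 190, 199, 211, 215, 216, 231, 239, 263, 273, 278, 280, 286, 291, 299, 302, 311.
n = 18.
r = 1 + (45/100)·(18 − 1) = 1 + 7.65 = 8.65.
Rank 8 is 231 and rank 9 is 239.
Interpolate: 231 + 0.65·(239 − 231) = 231 + 0.65·8 = 236.2.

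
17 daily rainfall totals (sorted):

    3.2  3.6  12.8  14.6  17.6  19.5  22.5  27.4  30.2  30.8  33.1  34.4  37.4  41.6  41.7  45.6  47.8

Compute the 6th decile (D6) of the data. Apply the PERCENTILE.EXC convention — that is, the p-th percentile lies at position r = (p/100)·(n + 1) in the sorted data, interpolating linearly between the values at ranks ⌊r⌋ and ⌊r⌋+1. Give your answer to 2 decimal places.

32.64

n = 17.
r = (60/100)·(17 + 1) = 10.8.
Rank 10 is 30.8 and rank 11 is 33.1.
Interpolate: 30.8 + 0.8·(33.1 − 30.8) = 30.8 + 0.8·2.3 = 32.64.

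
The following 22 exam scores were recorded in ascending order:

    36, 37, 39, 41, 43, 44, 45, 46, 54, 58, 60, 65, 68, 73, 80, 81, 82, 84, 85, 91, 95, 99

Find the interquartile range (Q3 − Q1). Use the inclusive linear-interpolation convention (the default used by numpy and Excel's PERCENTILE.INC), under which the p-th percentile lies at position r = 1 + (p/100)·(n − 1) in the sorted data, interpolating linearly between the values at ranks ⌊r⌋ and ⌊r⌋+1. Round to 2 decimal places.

n = 22.
P25: r = 6.25; ranks 6–7 are 44, 45; interpolating gives 44.25.
P75: r = 16.75; ranks 16–17 are 81, 82; interpolating gives 81.75.
Difference: 81.75 − 44.25 = 37.5.

37.50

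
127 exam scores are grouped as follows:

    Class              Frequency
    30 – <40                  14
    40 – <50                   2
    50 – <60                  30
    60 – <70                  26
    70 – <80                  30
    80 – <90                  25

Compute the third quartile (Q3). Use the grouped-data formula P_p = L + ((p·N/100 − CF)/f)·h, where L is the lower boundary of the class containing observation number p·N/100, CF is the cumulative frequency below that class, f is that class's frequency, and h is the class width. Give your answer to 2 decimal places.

N = 127; target position k = 75/100 · 127 = 95.25.
Cumulative frequencies: 14, 16, 46, 72, 102, 127.
Observation 95.25 falls in the class 70 – <80.
L = 70, CF = 72, f = 30, h = 10.
P75 = 70 + ((95.25 − 72)/30)·10 = 70 + 7.75 = 77.75.

77.75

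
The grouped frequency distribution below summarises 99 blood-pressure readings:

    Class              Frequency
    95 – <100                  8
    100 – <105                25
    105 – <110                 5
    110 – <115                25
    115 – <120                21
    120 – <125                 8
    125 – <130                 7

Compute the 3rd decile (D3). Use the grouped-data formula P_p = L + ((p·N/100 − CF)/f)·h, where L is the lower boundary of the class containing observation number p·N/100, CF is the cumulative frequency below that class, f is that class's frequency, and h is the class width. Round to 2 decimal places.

104.34

N = 99; target position k = 30/100 · 99 = 29.7.
Cumulative frequencies: 8, 33, 38, 63, 84, 92, 99.
Observation 29.7 falls in the class 100 – <105.
L = 100, CF = 8, f = 25, h = 5.
P30 = 100 + ((29.7 − 8)/25)·5 = 100 + 4.34 = 104.34.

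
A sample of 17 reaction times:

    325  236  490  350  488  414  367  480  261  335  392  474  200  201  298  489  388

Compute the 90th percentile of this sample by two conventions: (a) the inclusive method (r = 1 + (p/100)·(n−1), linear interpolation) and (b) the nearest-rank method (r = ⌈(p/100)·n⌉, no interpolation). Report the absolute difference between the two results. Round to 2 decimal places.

Sorted: 200, 201, 236, 261, 298, 325, 335, 350, 367, 388, 392, 414, 474, 480, 488, 489, 490.
n = 17.
(a) r = 15.4; between ranks 15 (488) and 16 (489): 488.4.
(b) the nearest-rank method: rank 16 → 489.
|488.4 − 489| = 0.6.

0.60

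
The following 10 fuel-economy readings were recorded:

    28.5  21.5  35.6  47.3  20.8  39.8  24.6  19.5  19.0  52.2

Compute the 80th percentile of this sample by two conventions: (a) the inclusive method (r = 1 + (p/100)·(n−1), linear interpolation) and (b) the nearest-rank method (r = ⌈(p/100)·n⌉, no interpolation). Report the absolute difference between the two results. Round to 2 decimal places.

1.50

Sorted: 19.0, 19.5, 20.8, 21.5, 24.6, 28.5, 35.6, 39.8, 47.3, 52.2.
n = 10.
(a) r = 8.2; between ranks 8 (39.8) and 9 (47.3): 41.3.
(b) the nearest-rank method: rank 8 → 39.8.
|41.3 − 39.8| = 1.5.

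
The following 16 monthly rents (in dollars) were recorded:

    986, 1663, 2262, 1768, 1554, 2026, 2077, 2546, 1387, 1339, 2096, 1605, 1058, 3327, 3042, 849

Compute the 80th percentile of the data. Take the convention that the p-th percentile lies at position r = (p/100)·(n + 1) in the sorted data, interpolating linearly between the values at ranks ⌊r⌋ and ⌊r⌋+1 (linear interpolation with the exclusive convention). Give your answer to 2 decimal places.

2432.40

Sorted: 849, 986, 1058, 1339, 1387, 1554, 1605, 1663, 1768, 2026, 2077, 2096, 2262, 2546, 3042, 3327.
n = 16.
r = (80/100)·(16 + 1) = 13.6.
Rank 13 is 2262 and rank 14 is 2546.
Interpolate: 2262 + 0.6·(2546 − 2262) = 2262 + 0.6·284 = 2432.4.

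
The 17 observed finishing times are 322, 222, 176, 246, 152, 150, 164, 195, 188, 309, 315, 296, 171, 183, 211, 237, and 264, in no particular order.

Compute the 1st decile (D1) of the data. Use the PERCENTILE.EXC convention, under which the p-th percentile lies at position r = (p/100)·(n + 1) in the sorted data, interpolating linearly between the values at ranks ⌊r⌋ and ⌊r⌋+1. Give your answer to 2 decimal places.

Sorted: 150, 152, 164, 171, 176, 183, 188, 195, 211, 222, 237, 246, 264, 296, 309, 315, 322.
n = 17.
r = (10/100)·(17 + 1) = 1.8.
Rank 1 is 150 and rank 2 is 152.
Interpolate: 150 + 0.8·(152 − 150) = 150 + 0.8·2 = 151.6.

151.60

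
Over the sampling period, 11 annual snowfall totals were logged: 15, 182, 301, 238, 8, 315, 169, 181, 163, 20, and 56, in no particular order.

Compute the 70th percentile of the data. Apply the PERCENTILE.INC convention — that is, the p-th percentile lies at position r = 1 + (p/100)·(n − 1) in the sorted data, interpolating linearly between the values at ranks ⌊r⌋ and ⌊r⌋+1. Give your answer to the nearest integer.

182

Sorted: 8, 15, 20, 56, 163, 169, 181, 182, 238, 301, 315.
n = 11.
r = 1 + (70/100)·(11 − 1) = 1 + 7 = 8.
r is an integer, so P70 is the value at rank 8: 182.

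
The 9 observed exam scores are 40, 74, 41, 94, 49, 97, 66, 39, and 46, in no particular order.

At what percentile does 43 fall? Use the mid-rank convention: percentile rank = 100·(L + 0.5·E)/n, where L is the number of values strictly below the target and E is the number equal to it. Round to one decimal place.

Sorted: 39, 40, 41, 46, 49, 66, 74, 94, 97.
Count below 43: L = 3; count equal: E = 0; n = 9.
Percentile rank = 100·(3 + 0.5·0)/9 = 100·3/9 = 33.33.

33.3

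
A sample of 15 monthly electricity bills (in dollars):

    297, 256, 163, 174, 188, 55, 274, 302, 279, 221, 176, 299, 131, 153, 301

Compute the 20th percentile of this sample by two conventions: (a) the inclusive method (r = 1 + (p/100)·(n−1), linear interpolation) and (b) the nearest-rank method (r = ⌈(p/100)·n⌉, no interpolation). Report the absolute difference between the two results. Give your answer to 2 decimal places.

Sorted: 55, 131, 153, 163, 174, 176, 188, 221, 256, 274, 279, 297, 299, 301, 302.
n = 15.
(a) r = 3.8; between ranks 3 (153) and 4 (163): 161.
(b) the nearest-rank method: rank 3 → 153.
|161 − 153| = 8.

8.00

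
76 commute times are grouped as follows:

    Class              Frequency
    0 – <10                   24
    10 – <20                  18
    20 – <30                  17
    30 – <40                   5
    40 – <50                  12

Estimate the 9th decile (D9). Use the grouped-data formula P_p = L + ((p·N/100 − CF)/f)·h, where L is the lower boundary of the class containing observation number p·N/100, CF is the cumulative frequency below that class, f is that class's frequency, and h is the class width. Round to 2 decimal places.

43.67

N = 76; target position k = 90/100 · 76 = 68.4.
Cumulative frequencies: 24, 42, 59, 64, 76.
Observation 68.4 falls in the class 40 – <50.
L = 40, CF = 64, f = 12, h = 10.
P90 = 40 + ((68.4 − 64)/12)·10 = 40 + 3.66667 = 43.6667.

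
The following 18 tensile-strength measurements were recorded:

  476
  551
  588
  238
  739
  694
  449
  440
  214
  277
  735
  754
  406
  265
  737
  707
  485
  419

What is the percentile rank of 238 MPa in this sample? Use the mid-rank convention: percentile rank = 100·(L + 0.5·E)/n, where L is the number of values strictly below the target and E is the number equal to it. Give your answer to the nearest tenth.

8.3

Sorted: 214, 238, 265, 277, 406, 419, 440, 449, 476, 485, 551, 588, 694, 707, 735, 737, 739, 754.
Count below 238: L = 1; count equal: E = 1; n = 18.
Percentile rank = 100·(1 + 0.5·1)/18 = 100·1.5/18 = 8.333.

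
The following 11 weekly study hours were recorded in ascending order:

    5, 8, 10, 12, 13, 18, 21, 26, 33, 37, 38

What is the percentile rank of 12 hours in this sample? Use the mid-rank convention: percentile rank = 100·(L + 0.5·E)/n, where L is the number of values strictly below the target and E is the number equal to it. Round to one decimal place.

Count below 12: L = 3; count equal: E = 1; n = 11.
Percentile rank = 100·(3 + 0.5·1)/11 = 100·3.5/11 = 31.82.

31.8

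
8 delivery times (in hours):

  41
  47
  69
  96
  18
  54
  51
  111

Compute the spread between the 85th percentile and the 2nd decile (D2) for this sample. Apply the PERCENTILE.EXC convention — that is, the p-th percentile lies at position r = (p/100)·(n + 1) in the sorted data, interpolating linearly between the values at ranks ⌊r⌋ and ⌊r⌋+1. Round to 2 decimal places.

69.35

Sorted: 18, 41, 47, 51, 54, 69, 96, 111.
n = 8.
P20: r = 1.8; ranks 1–2 are 18, 41; interpolating gives 36.4.
P85: r = 7.65; ranks 7–8 are 96, 111; interpolating gives 105.75.
Difference: 105.75 − 36.4 = 69.35.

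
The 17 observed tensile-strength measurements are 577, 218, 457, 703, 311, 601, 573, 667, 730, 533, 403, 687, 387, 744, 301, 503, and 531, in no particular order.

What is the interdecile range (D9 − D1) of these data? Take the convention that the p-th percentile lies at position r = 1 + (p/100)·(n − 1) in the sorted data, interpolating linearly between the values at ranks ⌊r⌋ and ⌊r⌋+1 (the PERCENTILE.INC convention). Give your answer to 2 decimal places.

406.80

Sorted: 218, 301, 311, 387, 403, 457, 503, 531, 533, 573, 577, 601, 667, 687, 703, 730, 744.
n = 17.
P10: r = 2.6; ranks 2–3 are 301, 311; interpolating gives 307.
P90: r = 15.4; ranks 15–16 are 703, 730; interpolating gives 713.8.
Difference: 713.8 − 307 = 406.8.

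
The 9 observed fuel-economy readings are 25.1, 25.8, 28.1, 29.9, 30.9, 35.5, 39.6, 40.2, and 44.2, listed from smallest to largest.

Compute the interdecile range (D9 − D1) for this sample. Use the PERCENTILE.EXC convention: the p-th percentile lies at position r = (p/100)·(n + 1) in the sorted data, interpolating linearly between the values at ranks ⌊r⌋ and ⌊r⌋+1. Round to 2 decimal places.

19.10

n = 9.
P10: r = 1 (integer) → 25.1.
P90: r = 9 (integer) → 44.2.
Difference: 44.2 − 25.1 = 19.1.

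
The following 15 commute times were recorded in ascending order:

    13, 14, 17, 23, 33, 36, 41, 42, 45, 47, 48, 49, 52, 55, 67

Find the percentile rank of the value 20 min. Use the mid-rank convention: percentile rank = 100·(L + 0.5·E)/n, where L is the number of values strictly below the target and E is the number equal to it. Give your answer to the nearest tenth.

20.0

Count below 20: L = 3; count equal: E = 0; n = 15.
Percentile rank = 100·(3 + 0.5·0)/15 = 100·3/15 = 20.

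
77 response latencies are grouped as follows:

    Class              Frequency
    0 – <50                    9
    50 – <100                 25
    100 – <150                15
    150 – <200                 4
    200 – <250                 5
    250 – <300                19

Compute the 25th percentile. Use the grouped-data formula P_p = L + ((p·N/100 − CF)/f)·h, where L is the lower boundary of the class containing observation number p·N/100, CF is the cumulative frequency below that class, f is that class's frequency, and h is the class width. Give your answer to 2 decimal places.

70.50

N = 77; target position k = 25/100 · 77 = 19.25.
Cumulative frequencies: 9, 34, 49, 53, 58, 77.
Observation 19.25 falls in the class 50 – <100.
L = 50, CF = 9, f = 25, h = 50.
P25 = 50 + ((19.25 − 9)/25)·50 = 50 + 20.5 = 70.5.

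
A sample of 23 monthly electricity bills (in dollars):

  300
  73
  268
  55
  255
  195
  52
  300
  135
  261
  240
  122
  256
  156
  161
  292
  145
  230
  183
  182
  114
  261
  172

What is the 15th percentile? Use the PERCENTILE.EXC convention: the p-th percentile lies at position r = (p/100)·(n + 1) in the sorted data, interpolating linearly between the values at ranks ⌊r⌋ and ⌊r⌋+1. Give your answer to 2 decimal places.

Sorted: 52, 55, 73, 114, 122, 135, 145, 156, 161, 172, 182, 183, 195, 230, 240, 255, 256, 261, 261, 268, 292, 300, 300.
n = 23.
r = (15/100)·(23 + 1) = 3.6.
Rank 3 is 73 and rank 4 is 114.
Interpolate: 73 + 0.6·(114 − 73) = 73 + 0.6·41 = 97.6.

97.60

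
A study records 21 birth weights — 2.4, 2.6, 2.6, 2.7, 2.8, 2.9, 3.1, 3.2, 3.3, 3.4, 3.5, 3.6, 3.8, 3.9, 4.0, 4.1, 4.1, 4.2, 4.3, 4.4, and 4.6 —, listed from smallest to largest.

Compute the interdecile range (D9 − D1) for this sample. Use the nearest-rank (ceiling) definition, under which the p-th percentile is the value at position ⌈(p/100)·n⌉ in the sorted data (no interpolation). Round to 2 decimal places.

1.70

n = 21.
P10: rank ⌈10/100·21⌉ = 3 → 2.6.
P90: rank ⌈90/100·21⌉ = 19 → 4.3.
Difference: 4.3 − 2.6 = 1.7.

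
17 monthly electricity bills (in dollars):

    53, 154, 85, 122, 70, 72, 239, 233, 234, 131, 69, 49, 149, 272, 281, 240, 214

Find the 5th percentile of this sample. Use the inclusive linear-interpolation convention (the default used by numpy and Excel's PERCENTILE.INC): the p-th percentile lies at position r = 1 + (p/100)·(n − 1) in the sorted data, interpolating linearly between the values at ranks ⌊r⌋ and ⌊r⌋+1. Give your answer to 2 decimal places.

Sorted: 49, 53, 69, 70, 72, 85, 122, 131, 149, 154, 214, 233, 234, 239, 240, 272, 281.
n = 17.
r = 1 + (5/100)·(17 − 1) = 1 + 0.8 = 1.8.
Rank 1 is 49 and rank 2 is 53.
Interpolate: 49 + 0.8·(53 − 49) = 49 + 0.8·4 = 52.2.

52.20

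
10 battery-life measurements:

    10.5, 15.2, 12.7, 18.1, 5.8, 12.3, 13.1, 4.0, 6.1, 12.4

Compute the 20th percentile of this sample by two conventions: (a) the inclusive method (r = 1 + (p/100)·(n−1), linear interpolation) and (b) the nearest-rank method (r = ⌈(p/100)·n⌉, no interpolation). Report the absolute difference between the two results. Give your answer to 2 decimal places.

Sorted: 4.0, 5.8, 6.1, 10.5, 12.3, 12.4, 12.7, 13.1, 15.2, 18.1.
n = 10.
(a) r = 2.8; between ranks 2 (5.8) and 3 (6.1): 6.04.
(b) the nearest-rank method: rank 2 → 5.8.
|6.04 − 5.8| = 0.24.

0.24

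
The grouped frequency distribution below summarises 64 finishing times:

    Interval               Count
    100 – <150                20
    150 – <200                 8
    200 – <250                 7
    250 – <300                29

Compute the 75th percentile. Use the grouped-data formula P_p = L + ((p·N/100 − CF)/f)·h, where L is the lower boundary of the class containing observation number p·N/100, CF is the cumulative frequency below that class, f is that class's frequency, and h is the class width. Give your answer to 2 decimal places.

N = 64; target position k = 75/100 · 64 = 48.
Cumulative frequencies: 20, 28, 35, 64.
Observation 48 falls in the class 250 – <300.
L = 250, CF = 35, f = 29, h = 50.
P75 = 250 + ((48 − 35)/29)·50 = 250 + 22.4138 = 272.414.

272.41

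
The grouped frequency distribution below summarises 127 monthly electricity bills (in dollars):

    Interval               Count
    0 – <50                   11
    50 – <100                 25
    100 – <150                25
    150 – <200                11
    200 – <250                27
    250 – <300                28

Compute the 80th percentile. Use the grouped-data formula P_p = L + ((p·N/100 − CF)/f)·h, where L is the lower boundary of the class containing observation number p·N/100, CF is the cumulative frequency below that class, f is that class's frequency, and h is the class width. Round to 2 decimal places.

254.64

N = 127; target position k = 80/100 · 127 = 101.6.
Cumulative frequencies: 11, 36, 61, 72, 99, 127.
Observation 101.6 falls in the class 250 – <300.
L = 250, CF = 99, f = 28, h = 50.
P80 = 250 + ((101.6 − 99)/28)·50 = 250 + 4.64286 = 254.643.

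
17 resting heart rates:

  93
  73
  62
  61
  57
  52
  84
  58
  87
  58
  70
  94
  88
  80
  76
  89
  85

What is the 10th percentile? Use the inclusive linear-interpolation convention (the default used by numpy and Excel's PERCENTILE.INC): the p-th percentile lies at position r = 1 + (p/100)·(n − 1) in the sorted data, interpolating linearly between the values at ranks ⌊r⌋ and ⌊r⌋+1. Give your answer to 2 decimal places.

Sorted: 52, 57, 58, 58, 61, 62, 70, 73, 76, 80, 84, 85, 87, 88, 89, 93, 94.
n = 17.
r = 1 + (10/100)·(17 − 1) = 1 + 1.6 = 2.6.
Rank 2 is 57 and rank 3 is 58.
Interpolate: 57 + 0.6·(58 − 57) = 57 + 0.6·1 = 57.6.

57.60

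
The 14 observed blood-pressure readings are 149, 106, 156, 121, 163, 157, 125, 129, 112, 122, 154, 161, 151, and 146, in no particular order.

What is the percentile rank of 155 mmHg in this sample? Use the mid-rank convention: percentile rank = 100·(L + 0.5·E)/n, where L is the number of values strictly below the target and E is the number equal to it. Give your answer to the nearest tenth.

Sorted: 106, 112, 121, 122, 125, 129, 146, 149, 151, 154, 156, 157, 161, 163.
Count below 155: L = 10; count equal: E = 0; n = 14.
Percentile rank = 100·(10 + 0.5·0)/14 = 100·10/14 = 71.43.

71.4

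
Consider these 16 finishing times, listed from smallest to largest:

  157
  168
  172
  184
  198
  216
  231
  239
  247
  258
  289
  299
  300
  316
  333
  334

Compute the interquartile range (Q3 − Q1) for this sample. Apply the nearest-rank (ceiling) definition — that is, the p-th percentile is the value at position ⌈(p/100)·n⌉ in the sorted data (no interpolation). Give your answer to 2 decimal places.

115.00

n = 16.
P25: rank ⌈25/100·16⌉ = 4 → 184.
P75: rank ⌈75/100·16⌉ = 12 → 299.
Difference: 299 − 184 = 115.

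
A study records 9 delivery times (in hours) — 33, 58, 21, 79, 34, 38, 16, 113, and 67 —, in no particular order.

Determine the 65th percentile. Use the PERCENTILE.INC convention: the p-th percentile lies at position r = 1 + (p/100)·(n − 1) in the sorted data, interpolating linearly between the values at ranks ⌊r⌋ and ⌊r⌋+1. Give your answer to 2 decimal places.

Sorted: 16, 21, 33, 34, 38, 58, 67, 79, 113.
n = 9.
r = 1 + (65/100)·(9 − 1) = 1 + 5.2 = 6.2.
Rank 6 is 58 and rank 7 is 67.
Interpolate: 58 + 0.2·(67 − 58) = 58 + 0.2·9 = 59.8.

59.80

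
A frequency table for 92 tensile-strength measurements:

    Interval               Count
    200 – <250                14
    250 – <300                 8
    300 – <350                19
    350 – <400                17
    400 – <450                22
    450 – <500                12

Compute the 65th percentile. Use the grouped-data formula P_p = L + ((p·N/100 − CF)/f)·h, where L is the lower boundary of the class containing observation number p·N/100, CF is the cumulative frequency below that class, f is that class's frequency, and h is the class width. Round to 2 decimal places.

N = 92; target position k = 65/100 · 92 = 59.8.
Cumulative frequencies: 14, 22, 41, 58, 80, 92.
Observation 59.8 falls in the class 400 – <450.
L = 400, CF = 58, f = 22, h = 50.
P65 = 400 + ((59.8 − 58)/22)·50 = 400 + 4.09091 = 404.091.

404.09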